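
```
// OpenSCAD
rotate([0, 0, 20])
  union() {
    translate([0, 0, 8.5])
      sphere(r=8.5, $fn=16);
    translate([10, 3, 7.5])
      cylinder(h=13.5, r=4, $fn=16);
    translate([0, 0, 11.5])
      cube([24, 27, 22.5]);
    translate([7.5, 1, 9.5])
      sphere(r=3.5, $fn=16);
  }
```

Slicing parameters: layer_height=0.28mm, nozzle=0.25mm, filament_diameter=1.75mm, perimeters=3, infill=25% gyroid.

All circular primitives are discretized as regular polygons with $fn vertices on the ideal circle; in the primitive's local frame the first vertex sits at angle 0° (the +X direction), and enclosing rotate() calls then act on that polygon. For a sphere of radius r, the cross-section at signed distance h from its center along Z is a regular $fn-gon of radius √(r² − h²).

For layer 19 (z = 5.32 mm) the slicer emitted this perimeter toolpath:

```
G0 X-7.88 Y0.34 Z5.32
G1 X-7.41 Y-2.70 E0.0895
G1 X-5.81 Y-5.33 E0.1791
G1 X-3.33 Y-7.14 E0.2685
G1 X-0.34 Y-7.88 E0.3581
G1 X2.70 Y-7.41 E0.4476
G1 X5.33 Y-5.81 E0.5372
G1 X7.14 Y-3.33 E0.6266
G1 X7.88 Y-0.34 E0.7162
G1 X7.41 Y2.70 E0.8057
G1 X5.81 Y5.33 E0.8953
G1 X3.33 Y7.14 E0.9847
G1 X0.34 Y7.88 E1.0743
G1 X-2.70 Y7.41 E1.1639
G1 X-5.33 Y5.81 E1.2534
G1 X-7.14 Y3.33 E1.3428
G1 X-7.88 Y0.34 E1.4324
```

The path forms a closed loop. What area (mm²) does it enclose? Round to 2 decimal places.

190.30 mm²

Apply the shoelace formula to the sequence of (X, Y) vertices; enclosed area = 190.30 mm².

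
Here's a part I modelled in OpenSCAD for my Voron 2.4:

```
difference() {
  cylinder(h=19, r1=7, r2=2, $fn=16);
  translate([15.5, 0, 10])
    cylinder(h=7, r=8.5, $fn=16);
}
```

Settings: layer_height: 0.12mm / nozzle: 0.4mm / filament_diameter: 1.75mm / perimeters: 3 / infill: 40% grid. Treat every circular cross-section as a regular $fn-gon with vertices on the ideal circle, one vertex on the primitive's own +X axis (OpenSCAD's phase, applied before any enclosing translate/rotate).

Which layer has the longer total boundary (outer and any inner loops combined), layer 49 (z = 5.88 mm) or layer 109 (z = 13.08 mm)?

layer 49 (z = 5.88 mm)

Layer 49 (z = 5.88): the cone: at t=0.309 of its height the radius interpolates to r₁+(r₂−r₁)t = 5.453, giving a regular 16-gon of that circumradius (perimeter = 2·16·5.453·sin(180°/16) = 34.04 mm); the cylinder at (15.5, 0) does not reach this height (z outside [10, 17]); After the difference (first − rest): none of the subtracted shapes is present at this height, so the cone is unchanged — boundary = 34.04 mm. So its perimeter = 34.04 mm. Layer 109 (z = 13.08): the cone contributes a regular 16-gon of circumradius 3.558 (interpolated between r1=7 and r2=2 at t=0.688) (perimeter = 2·16·3.558·sin(180°/16) = 22.21 mm); the cylinder at (15.5, 0): section is a regular 16-gon, circumradius r=8.5 (perimeter = 2·16·8.500·sin(180°/16) = 53.06 mm); Subtracting the remaining from the first: starting from the cone, the r=8.5 cylinder at (15.5, 0) misses the remaining region (no effect) — boundary = 22.21 mm. So its perimeter = 22.21 mm. Layer 49 is larger (34.04 vs 22.21 mm).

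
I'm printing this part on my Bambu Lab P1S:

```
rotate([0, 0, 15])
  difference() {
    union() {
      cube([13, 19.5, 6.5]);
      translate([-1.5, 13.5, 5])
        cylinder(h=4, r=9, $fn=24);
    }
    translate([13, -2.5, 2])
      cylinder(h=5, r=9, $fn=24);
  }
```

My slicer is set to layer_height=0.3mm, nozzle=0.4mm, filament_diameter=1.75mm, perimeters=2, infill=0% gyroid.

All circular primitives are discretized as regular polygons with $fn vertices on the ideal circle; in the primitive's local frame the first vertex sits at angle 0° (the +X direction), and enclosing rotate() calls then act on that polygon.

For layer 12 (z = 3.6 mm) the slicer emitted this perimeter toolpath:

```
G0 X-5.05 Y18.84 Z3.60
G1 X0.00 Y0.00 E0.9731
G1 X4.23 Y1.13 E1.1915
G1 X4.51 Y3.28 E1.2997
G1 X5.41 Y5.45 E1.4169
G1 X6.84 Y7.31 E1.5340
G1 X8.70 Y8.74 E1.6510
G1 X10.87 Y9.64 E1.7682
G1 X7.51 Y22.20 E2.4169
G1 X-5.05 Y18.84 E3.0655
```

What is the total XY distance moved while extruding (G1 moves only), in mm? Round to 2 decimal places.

61.45 mm

Sum the Euclidean lengths of each G1 segment: total = 61.45 mm.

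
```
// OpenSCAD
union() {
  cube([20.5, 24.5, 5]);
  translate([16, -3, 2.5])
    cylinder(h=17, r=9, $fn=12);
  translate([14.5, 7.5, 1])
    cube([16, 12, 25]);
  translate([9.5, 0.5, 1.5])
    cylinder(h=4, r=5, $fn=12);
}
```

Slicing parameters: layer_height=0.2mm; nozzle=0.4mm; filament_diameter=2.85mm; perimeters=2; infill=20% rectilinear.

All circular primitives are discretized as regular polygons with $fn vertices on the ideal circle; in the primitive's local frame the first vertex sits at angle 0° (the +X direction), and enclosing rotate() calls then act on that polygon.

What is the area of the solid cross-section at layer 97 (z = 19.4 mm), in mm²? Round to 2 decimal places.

435.00 mm²

At z = 19.4 mm: the cube is not intersected at this z (z outside [0, 5]); the r=9 cylinder at (16, -3) contributes a regular 12-gon of circumradius 9 (area = (12/2)·9.000²·sin(360°/12) = 243.00 mm²); the cube at (14.5, 7.5) is present — its section is the full 16×12 rectangle (area 192.00 mm²); the cylinder at (9.5, 0.5) is not intersected at this z (z outside [1.5, 5.5]); Merging all regions: the 2 present regions are separate (no shared area or edge), so areas and boundary lengths simply add and each stays a separate island — area = 435.00 mm². Overall, the cross-section has 2 separate islands. Net area = 435.00 mm².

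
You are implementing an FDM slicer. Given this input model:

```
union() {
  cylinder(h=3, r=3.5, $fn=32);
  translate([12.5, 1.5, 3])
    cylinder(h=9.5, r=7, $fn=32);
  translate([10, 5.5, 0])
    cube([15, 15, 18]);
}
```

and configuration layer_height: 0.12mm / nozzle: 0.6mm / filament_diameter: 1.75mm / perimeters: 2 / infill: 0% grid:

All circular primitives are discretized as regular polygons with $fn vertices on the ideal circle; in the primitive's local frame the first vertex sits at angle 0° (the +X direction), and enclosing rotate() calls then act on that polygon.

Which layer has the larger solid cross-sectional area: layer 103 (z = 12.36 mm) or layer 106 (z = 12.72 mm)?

layer 103 (z = 12.36 mm)

Layer 103 (z = 12.36): the cylinder does not reach this height (z outside [0, 3]); the r=7 cylinder at (12.5, 1.5) contributes a regular 32-gon of circumradius 7 (area = (32/2)·7.000²·sin(360°/32) = 152.95 mm²); the 15×15 cube at (10, 5.5) contributes its full rectangle (area 225.00 mm²); Combining (union): the regions partially overlap — summed areas 377.95 mm² minus the doubly-counted overlap 19.00 mm² gives 358.95 mm² — area = 358.95 mm². So its area = 358.95 mm². Layer 106 (z = 12.72): the cylinder is absent (z outside [0, 3]); the cylinder at (12.5, 1.5) does not reach this height (z outside [3, 12.5]); the cube at (10, 5.5) (footprint 15×15) is included at this height (area 225.00 mm²); Taking the union: only the 15×15 cube at (10, 5.5) is present, so the union is just that shape — area = 225.00 mm². So its area = 225.00 mm². Layer 103 is larger (358.95 vs 225.00 mm²).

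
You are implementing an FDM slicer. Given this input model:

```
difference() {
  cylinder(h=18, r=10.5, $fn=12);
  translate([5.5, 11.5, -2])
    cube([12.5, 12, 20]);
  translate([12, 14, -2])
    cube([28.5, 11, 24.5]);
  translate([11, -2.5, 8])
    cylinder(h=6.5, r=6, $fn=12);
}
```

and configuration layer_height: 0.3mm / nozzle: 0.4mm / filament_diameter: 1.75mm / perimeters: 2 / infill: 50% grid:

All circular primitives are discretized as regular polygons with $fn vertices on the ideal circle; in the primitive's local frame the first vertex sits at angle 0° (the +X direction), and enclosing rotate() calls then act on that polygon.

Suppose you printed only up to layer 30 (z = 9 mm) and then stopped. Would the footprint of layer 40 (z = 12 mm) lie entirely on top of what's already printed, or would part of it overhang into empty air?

Compare the two slices. At z = 9: the r=10.5 cylinder gives a regular 12-gon of circumradius 10.5 (constant along its height) (area = (12/2)·10.500²·sin(360°/12) = 330.75 mm²); the cube at (5.5, 11.5) is present — its section is the full 12.5×12 rectangle (area 150.00 mm²); the cube at (12, 14) is present — its section is the full 28.5×11 rectangle (area 313.50 mm²); the cylinder at (11, -2.5): section is a regular 12-gon, circumradius r=6 (area = (12/2)·6.000²·sin(360°/12) = 108.00 mm²); Taking the first minus the rest: starting from the r=10.5 cylinder (330.75 mm²), the 12.5×12 cube at (5.5, 11.5) misses the remaining region (no effect); the 28.5×11 cube at (12, 14) misses the remaining region (no effect); the r=6 cylinder at (11, -2.5) partially overlaps it — only the 36.15 mm² overlap (of its 108.00 mm²) is removed, clipping the outline — area = 294.60 mm². At z = 12: the r=10.5 cylinder gives a regular 12-gon of circumradius 10.5 (constant along its height) (area = (12/2)·10.500²·sin(360°/12) = 330.75 mm²); the cube at (5.5, 11.5) (footprint 12.5×12) is included at this height (area 150.00 mm²); the cube at (12, 14) (footprint 28.5×11) is included at this height (area 313.50 mm²); the r=6 cylinder at (11, -2.5) contributes a regular 12-gon of circumradius 6 (area = (12/2)·6.000²·sin(360°/12) = 108.00 mm²); After the difference (first − rest): starting from the r=10.5 cylinder (330.75 mm²), the 12.5×12 cube at (5.5, 11.5) misses the remaining region (no effect); the 28.5×11 cube at (12, 14) misses the remaining region (no effect); the r=6 cylinder at (11, -2.5) partially overlaps it — only the 36.15 mm² overlap (of its 108.00 mm²) is removed, clipping the outline — area = 294.60 mm². Checking containment: the cross-section at z = 12 is a subset of the cross-section at z = 9.

entirely on top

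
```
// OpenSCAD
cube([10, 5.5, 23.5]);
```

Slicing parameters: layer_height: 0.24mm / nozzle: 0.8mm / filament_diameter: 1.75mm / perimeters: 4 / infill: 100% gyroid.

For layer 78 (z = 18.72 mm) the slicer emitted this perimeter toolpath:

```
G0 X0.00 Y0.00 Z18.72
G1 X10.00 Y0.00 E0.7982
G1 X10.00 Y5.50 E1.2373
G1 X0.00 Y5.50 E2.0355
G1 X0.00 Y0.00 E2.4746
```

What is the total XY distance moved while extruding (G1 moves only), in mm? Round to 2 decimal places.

Sum the Euclidean lengths of each G1 segment: total = 31.00 mm.

31.00 mm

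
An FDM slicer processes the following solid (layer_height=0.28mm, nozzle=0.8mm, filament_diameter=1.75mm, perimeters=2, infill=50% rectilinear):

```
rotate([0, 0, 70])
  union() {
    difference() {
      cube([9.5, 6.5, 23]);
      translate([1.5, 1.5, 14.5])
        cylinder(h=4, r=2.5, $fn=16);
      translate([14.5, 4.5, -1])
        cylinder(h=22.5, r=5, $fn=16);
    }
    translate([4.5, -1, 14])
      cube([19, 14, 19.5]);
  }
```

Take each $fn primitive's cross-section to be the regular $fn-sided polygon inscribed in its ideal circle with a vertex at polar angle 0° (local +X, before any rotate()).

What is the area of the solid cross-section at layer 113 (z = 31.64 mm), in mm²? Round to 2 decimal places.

266.00 mm²

At z = 31.64 mm: the cube is not intersected at this z (z outside [0, 23]); the cylinder at (1.5, 1.5) is not intersected at this z (z outside [14.5, 18.5]); the cylinder at (14.5, 4.5) is not intersected at this z (z outside [-1, 21.5]); Subtracting the remaining from the first: the first operand is absent here, so nothing remains; the cube at (4.5, -1) is present — its section is the full 19×14 rectangle (area 266.00 mm²); Taking the union: only the 19×14 cube at (4.5, -1) is present, so the union is just that shape — area = 266.00 mm²; (whole slice rotated 70° about Z — lengths, areas and connectivity unchanged). Overall, the cross-section is a single solid region. Net area = 266.00 mm².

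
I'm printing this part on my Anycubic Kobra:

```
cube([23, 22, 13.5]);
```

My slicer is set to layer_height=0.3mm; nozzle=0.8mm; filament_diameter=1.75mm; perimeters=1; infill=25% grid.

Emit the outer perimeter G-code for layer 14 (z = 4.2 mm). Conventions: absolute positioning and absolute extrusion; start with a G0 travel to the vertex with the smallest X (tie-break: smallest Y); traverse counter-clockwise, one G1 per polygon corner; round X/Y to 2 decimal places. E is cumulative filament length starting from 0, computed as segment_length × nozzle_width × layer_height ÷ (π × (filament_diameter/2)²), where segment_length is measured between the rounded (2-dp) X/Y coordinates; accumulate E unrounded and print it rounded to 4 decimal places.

At z = 4.2 mm: the cube is present — its section is the full 23×22 rectangle. The outline is a single polygon with 4 vertices. Extrusion per mm of travel: 0.8 × 0.3 / (π × 0.875²) = 0.099780. Accumulating E over each segment gives final E = 8.9802.

G0 X0.00 Y0.00 Z4.20
G1 X23.00 Y0.00 E2.2949
G1 X23.00 Y22.00 E4.4901
G1 X0.00 Y22.00 E6.7851
G1 X0.00 Y0.00 E8.9802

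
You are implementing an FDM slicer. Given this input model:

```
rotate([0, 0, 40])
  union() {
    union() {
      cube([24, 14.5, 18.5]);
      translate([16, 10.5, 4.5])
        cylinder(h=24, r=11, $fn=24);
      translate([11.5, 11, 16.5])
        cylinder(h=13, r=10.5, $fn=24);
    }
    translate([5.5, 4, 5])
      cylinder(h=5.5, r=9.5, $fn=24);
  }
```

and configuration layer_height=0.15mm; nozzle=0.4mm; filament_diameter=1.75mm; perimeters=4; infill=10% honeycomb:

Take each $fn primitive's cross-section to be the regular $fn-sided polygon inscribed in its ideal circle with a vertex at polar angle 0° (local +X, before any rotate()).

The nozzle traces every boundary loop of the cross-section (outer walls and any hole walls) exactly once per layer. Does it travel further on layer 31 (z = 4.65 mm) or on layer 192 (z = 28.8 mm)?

layer 31 (z = 4.65 mm)

Layer 31 (z = 4.65): the cube (footprint 24×14.5) is included at this height (perimeter 77.00 mm); the r=11 cylinder at (16, 10.5) gives a regular 24-gon of circumradius 11 (constant along its height) (perimeter = 2·24·11.000·sin(180°/24) = 68.92 mm); the cylinder at (11.5, 11) does not reach this height (z outside [16.5, 29.5]); Combining (union): the regions partially overlap (shared area 245.81 mm²), so the edge portions inside another operand are dropped and the merged outline is re-measured after clipping — boundary = 86.05 mm; the cylinder at (5.5, 4) does not reach this height (z outside [5, 10.5]); Combining (union): only the result so far is present, so the union is just that shape — boundary = 86.05 mm; (rotated 40° about Z; rotation is an isometry so areas/perimeters/island counts are preserved). So its perimeter = 86.05 mm. Layer 192 (z = 28.8): the cube is not intersected at this z (z outside [0, 18.5]); the cylinder at (16, 10.5) is not intersected at this z (z outside [4.5, 28.5]); the cylinder at (11.5, 11): section is a regular 24-gon, circumradius r=10.5 (perimeter = 2·24·10.500·sin(180°/24) = 65.79 mm); Merging all regions: only the r=10.5 cylinder at (11.5, 11) is present, so the union is just that shape — boundary = 65.79 mm; the cylinder at (5.5, 4) is absent (z outside [5, 10.5]); Taking the union: only the result so far is present, so the union is just that shape — boundary = 65.79 mm; (whole slice rotated 40° about Z — lengths, areas and connectivity unchanged). So its perimeter = 65.79 mm. Layer 31 is larger (86.05 vs 65.79 mm).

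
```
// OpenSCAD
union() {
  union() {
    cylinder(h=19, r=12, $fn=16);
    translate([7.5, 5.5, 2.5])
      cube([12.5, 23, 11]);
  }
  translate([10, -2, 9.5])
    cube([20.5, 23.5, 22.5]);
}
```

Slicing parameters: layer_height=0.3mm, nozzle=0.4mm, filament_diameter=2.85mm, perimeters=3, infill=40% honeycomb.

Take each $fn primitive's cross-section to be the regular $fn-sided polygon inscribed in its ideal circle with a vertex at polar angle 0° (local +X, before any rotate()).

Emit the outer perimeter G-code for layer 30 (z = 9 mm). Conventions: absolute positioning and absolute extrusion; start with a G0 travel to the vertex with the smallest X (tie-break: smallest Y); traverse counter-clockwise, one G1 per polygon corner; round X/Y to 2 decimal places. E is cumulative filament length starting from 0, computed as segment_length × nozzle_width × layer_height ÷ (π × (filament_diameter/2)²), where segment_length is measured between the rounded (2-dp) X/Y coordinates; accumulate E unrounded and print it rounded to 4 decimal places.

G0 X-12.00 Y0.00 Z9.00
G1 X-11.09 Y-4.59 E0.0880
G1 X-8.49 Y-8.49 E0.1762
G1 X-4.59 Y-11.09 E0.2644
G1 X0.00 Y-12.00 E0.3524
G1 X4.59 Y-11.09 E0.4404
G1 X8.49 Y-8.49 E0.5286
G1 X11.09 Y-4.59 E0.6167
G1 X12.00 Y0.00 E0.7048
G1 X11.09 Y4.59 E0.7928
G1 X10.48 Y5.50 E0.8134
G1 X20.00 Y5.50 E0.9925
G1 X20.00 Y28.50 E1.4251
G1 X7.50 Y28.50 E1.6602
G1 X7.50 Y9.14 E2.0244
G1 X4.59 Y11.09 E2.0903
G1 X0.00 Y12.00 E2.1783
G1 X-4.59 Y11.09 E2.2663
G1 X-8.49 Y8.49 E2.3545
G1 X-11.09 Y4.59 E2.4427
G1 X-12.00 Y0.00 E2.5307

At z = 9 mm: the r=12 cylinder gives a regular 16-gon of circumradius 12 (constant along its height); the cube at (7.5, 5.5) is present — its section is the full 12.5×23 rectangle; Merging all regions: the regions partially overlap (shared area 6.24 mm²), so overlapping operands fuse into one piece — 1 connected region; the cube at (10, -2) is absent (z outside [9.5, 32]); Merging all regions: only the result so far is present, so the union is just that shape — 1 connected region. The outline is a single polygon with 20 vertices. Extrusion per mm of travel: 0.4 × 0.3 / (π × 1.425²) = 0.018811. Accumulating E over each segment gives final E = 2.5307.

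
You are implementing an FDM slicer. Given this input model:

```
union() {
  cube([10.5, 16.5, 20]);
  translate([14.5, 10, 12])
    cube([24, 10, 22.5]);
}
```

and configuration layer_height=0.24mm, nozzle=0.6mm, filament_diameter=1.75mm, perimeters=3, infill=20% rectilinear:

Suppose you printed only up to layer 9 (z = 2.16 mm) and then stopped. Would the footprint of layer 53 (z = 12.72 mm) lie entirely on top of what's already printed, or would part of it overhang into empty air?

Compare the two slices. At z = 2.16: the cube (footprint 10.5×16.5) is included at this height (area 173.25 mm²); the cube at (14.5, 10) does not reach this height (z outside [12, 34.5]); Combining (union): only the 10.5×16.5 cube is present, so the union is just that shape — area = 173.25 mm². At z = 12.72: the 10.5×16.5 cube contributes its full rectangle (area 173.25 mm²); the 24×10 cube at (14.5, 10) contributes its full rectangle (area 240.00 mm²); Merging all regions: the 2 present regions are separate (no shared area or edge), so areas and boundary lengths simply add and each stays a separate island — area = 413.25 mm². Checking containment: at z = 12.72 the cross-section extends beyond the z = 2.16 cross-section by about 240.00 mm².

part overhangs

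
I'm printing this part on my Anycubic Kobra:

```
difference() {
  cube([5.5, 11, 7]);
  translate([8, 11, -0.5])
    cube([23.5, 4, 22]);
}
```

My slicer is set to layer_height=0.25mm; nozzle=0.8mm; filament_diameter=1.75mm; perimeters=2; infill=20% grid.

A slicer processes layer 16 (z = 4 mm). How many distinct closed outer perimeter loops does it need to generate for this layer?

1

At z = 4 mm: the 5.5×11 cube contributes its full rectangle; the 23.5×4 cube at (8, 11) contributes its full rectangle; Taking the first minus the rest: starting from the 5.5×11 cube, the 23.5×4 cube at (8, 11) misses the remaining region (no effect) — 1 connected region. The result has 1 disconnected region.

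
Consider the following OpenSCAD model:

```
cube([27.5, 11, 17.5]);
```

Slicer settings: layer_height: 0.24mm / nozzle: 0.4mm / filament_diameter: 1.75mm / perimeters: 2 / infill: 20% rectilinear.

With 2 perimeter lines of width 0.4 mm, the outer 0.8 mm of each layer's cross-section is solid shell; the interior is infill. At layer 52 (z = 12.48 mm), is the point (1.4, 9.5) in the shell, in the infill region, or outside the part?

infill

At z = 12.48 mm: the cube (footprint 27.5×11) is included at this height. Overall, the cross-section is a single solid region. The nearest boundary edge runs (0.00, 11.00)→(0.00, 0.00); distance from the point to it = 1.40 mm. The point is inside the cross-section and 1.40 mm from the nearest boundary — more than the 0.8 mm shell width (2 × 0.4), so it's in the infill interior.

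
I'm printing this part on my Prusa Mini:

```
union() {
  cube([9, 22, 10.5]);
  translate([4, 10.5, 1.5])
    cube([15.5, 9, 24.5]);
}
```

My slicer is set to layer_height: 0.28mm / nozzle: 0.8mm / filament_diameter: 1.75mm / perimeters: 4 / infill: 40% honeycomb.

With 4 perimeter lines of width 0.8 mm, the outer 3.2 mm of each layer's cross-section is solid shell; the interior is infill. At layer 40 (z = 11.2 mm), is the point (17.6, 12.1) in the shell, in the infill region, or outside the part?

At z = 11.2 mm: the cube does not reach this height (z outside [0, 10.5]); the 15.5×9 cube at (4, 10.5) contributes its full rectangle; Merging all regions: only the 15.5×9 cube at (4, 10.5) is present, so the union is just that shape — 1 connected region. Overall, the cross-section is a single solid region. The nearest boundary edge runs (4.00, 10.50)→(19.50, 10.50); distance from the point to it = 1.60 mm. The point is inside the cross-section, 1.60 mm from the nearest boundary — within the 3.2 mm shell band (4 × 0.8).

shell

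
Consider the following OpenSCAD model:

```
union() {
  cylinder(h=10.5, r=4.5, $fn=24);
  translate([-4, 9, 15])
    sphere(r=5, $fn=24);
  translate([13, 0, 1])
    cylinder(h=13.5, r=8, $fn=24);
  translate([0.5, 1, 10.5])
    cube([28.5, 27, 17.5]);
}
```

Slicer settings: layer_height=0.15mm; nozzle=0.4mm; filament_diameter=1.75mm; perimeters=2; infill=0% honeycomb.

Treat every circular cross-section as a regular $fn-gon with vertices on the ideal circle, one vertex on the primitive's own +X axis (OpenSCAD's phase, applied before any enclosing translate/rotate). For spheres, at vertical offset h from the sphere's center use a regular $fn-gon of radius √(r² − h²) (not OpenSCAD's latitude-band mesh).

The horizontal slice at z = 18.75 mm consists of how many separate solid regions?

2

At z = 18.75 mm: the cylinder is absent (z outside [0, 10.5]); the r=5 sphere at (-4, 9) contributes a regular 24-gon of circumradius √(5²−3.75²) = 3.307; the cylinder at (13, 0) is not intersected at this z (z outside [1, 14.5]); the cube at (0.5, 1) is present — its section is the full 28.5×27 rectangle; Combining (union): the 2 present regions are separate (no shared area or edge), so areas and boundary lengths simply add and each stays a separate island — 2 connected regions. The result has 2 disconnected regions.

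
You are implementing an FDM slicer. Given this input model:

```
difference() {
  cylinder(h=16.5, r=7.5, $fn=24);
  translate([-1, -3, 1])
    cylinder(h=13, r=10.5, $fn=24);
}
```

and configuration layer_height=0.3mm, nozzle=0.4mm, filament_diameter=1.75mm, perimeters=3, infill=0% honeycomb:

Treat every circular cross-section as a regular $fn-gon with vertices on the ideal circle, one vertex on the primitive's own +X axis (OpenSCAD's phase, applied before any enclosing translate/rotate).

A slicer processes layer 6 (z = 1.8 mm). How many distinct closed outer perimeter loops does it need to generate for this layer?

At z = 1.8 mm: the r=7.5 cylinder gives a regular 24-gon of circumradius 7.5 (constant along its height); the r=10.5 cylinder at (-1, -3) contributes a regular 24-gon of circumradius 10.5; Subtracting the remaining from the first: starting from the r=7.5 cylinder, the r=10.5 cylinder at (-1, -3) partially overlaps it — only the 173.98 mm² overlap (of its 342.42 mm²) is removed, clipping the outline — 1 connected region. The result has 1 disconnected region.

1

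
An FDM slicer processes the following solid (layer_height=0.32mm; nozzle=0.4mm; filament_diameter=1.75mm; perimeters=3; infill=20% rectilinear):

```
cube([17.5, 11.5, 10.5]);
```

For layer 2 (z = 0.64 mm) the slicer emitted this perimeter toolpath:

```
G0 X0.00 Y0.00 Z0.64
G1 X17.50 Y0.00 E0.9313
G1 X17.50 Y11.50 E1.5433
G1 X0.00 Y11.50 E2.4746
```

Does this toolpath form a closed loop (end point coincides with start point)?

Start point (G0): (0.00, 0.00). End point (last G1): the path does not return to the start — open.

no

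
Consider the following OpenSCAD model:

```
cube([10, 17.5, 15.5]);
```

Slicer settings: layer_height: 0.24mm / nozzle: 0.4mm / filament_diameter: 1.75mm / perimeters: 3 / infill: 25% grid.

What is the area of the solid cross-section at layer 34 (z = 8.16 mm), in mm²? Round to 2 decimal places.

175.00 mm²

At z = 8.16 mm: the cube is present — its section is the full 10×17.5 rectangle (area 175.00 mm²). Overall, the cross-section is a single solid region. Net area = 175.00 mm².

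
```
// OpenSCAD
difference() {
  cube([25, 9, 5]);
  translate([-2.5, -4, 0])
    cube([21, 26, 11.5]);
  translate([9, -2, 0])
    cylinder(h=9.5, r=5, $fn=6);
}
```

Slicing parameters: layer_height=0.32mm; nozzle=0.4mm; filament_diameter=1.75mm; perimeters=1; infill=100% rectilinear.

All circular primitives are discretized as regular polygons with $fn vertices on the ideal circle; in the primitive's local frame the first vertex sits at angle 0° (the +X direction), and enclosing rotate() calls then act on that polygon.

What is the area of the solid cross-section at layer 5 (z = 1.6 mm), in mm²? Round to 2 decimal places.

At z = 1.6 mm: the cube (footprint 25×9) is included at this height (area 225.00 mm²); the cube at (-2.5, -4) is present — its section is the full 21×26 rectangle (area 546.00 mm²); the r=5 cylinder at (9, -2) contributes a regular 6-gon of circumradius 5 (area = (6/2)·5.000²·sin(360°/6) = 64.95 mm²); Taking the first minus the rest: starting from the 25×9 cube (225.00 mm²), the 21×26 cube at (-2.5, -4) partially overlaps it — only the 166.50 mm² overlap (of its 546.00 mm²) is removed, clipping the outline; the r=5 cylinder at (9, -2) misses the remaining region (no effect) — area = 58.50 mm². Overall, the cross-section is a single solid region. Net area = 58.50 mm².

58.50 mm²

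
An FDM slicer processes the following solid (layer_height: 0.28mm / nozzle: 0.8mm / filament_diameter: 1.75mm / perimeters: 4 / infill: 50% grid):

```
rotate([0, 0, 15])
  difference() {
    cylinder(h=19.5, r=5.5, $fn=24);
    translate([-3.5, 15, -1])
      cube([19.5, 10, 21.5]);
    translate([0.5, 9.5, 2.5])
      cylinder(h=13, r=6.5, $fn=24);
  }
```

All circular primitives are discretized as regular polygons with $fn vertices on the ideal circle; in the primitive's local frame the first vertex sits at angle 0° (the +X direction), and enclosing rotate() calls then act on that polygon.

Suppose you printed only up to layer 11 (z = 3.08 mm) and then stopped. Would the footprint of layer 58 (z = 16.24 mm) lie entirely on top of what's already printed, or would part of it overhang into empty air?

part overhangs

Compare the two slices. At z = 3.08: the r=5.5 cylinder contributes a regular 24-gon of circumradius 5.5 (area = (24/2)·5.500²·sin(360°/24) = 93.95 mm²); the 19.5×10 cube at (-3.5, 15) contributes its full rectangle (area 195.00 mm²); the r=6.5 cylinder at (0.5, 9.5) gives a regular 24-gon of circumradius 6.5 (constant along its height) (area = (24/2)·6.500²·sin(360°/24) = 131.22 mm²); Subtracting the remaining from the first: starting from the r=5.5 cylinder (93.95 mm²), the 19.5×10 cube at (-3.5, 15) misses the remaining region (no effect); the r=6.5 cylinder at (0.5, 9.5) partially overlaps it — only the 11.82 mm² overlap (of its 131.22 mm²) is removed, clipping the outline — area = 82.14 mm²; (whole slice rotated 15° about Z — lengths, areas and connectivity unchanged). At z = 16.24: the r=5.5 cylinder contributes a regular 24-gon of circumradius 5.5 (area = (24/2)·5.500²·sin(360°/24) = 93.95 mm²); the cube at (-3.5, 15) (footprint 19.5×10) is included at this height (area 195.00 mm²); the cylinder at (0.5, 9.5) does not reach this height (z outside [2.5, 15.5]); Taking the first minus the rest: starting from the r=5.5 cylinder (93.95 mm²), the 19.5×10 cube at (-3.5, 15) misses the remaining region (no effect) — area = 93.95 mm²; (whole slice rotated 15° about Z — lengths, areas and connectivity unchanged). Checking containment: at z = 16.24 the cross-section extends beyond the z = 3.08 cross-section by about 11.82 mm².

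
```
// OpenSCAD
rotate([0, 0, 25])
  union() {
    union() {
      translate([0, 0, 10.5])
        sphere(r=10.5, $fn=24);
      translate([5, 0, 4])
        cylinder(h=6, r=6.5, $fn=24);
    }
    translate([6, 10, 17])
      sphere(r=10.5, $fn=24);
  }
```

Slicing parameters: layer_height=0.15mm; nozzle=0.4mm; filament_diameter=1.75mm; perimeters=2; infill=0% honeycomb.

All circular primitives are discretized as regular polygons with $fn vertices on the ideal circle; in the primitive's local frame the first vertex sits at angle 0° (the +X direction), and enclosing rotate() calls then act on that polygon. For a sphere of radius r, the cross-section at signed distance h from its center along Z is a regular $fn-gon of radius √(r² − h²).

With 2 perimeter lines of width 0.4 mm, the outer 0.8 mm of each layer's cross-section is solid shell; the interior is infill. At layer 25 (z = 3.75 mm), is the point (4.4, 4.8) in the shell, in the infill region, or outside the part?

At z = 3.75 mm: the sphere: section is a regular 24-gon, circumradius = √(r²−h²) = √(10.5²−6.75²) = 8.043; the cylinder at (5, 0) is not intersected at this z (z outside [4, 10]); Taking the union: only the r=10.5 sphere is present, so the union is just that shape — 1 connected region; the sphere at (6, 10) is not intersected at this z (|z−center|=13.250 > r=10.5); Taking the union: only the result so far is present, so the union is just that shape — 1 connected region; (rotated 25° about Z; rotation is an isometry so areas/perimeters/island counts are preserved). Overall, the cross-section is a single solid region. Undo the 25° rotation: the query point maps to (6.016, 2.491) in the un-rotated model frame. The nearest boundary edge runs (7.77, 2.08)→(6.97, 4.02); distance from the point to it = 1.46 mm. The point is inside the cross-section and 1.46 mm from the nearest boundary — more than the 0.8 mm shell width (2 × 0.4), so it's in the infill interior.

infill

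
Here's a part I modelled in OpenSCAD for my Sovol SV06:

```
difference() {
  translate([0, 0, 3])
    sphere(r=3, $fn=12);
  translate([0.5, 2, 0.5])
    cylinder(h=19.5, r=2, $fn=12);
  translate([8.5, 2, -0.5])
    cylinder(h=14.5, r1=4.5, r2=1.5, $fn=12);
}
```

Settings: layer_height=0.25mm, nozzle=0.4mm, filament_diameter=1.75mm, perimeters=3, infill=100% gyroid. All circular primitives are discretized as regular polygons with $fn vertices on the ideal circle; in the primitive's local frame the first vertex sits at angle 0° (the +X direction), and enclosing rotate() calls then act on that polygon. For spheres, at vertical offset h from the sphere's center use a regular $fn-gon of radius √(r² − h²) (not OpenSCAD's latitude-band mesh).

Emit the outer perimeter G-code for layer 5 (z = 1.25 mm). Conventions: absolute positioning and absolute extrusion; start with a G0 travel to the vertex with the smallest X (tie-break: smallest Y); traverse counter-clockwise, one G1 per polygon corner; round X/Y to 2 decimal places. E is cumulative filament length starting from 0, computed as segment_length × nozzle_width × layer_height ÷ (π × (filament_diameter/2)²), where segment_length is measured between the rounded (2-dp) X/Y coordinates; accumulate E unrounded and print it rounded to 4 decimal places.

G0 X-2.44 Y0.00 Z1.25
G1 X-2.11 Y-1.22 E0.0525
G1 X-1.22 Y-2.11 E0.1049
G1 X0.00 Y-2.44 E0.1574
G1 X1.22 Y-2.11 E0.2100
G1 X2.11 Y-1.22 E0.2623
G1 X2.44 Y0.00 E0.3148
G1 X2.18 Y0.95 E0.3558
G1 X1.50 Y0.27 E0.3958
G1 X0.50 Y0.00 E0.4388
G1 X-0.50 Y0.27 E0.4819
G1 X-1.23 Y1.00 E0.5248
G1 X-1.46 Y1.86 E0.5618
G1 X-2.11 Y1.22 E0.5998
G1 X-2.44 Y0.00 E0.6523

At z = 1.25 mm: the sphere: section is a regular 12-gon, circumradius = √(r²−h²) = √(3²−1.75²) = 2.437; the cylinder at (0.5, 2): section is a regular 12-gon, circumradius r=2; the cone at (8.5, 2) contributes a regular 12-gon of circumradius 4.138 (interpolated between r1=4.5 and r2=1.5 at t=0.121); Taking the first minus the rest: starting from the r=3 sphere, the r=2 cylinder at (0.5, 2) partially overlaps it — only the 6.11 mm² overlap (of its 12.00 mm²) is removed, clipping the outline; the cone at (8.5, 2) misses the remaining region (no effect) — 1 connected region. The outline is a single polygon with 14 vertices. Extrusion per mm of travel: 0.4 × 0.25 / (π × 0.875²) = 0.041575. Accumulating E over each segment gives final E = 0.6523.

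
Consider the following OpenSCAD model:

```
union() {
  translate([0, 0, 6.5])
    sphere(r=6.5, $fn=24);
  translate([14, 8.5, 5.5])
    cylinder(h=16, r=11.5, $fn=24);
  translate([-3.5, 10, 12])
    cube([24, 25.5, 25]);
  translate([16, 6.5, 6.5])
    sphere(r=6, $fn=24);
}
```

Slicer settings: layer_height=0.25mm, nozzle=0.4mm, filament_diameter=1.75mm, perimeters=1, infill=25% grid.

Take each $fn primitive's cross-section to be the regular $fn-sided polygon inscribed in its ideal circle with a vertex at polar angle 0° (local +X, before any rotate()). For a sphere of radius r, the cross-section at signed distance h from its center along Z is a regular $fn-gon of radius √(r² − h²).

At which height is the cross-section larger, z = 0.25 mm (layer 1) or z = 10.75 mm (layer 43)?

layer 43 (z = 10.75 mm)

Layer 1 (z = 0.25): the r=6.5 sphere contributes a regular 24-gon of circumradius √(6.5²−6.25²) = 1.785 (area = (24/2)·1.785²·sin(360°/24) = 9.90 mm²); the cylinder at (14, 8.5) does not reach this height (z outside [5.5, 21.5]); the cube at (-3.5, 10) is not intersected at this z (z outside [12, 37]); the sphere at (16, 6.5) is not intersected at this z (|z−center|=6.250 > r=6); Combining (union): only the r=6.5 sphere is present, so the union is just that shape — area = 9.90 mm². So its area = 9.90 mm². Layer 43 (z = 10.75): the r=6.5 sphere slices to a regular 24-gon of circumradius 4.918 (√(r²−h²) with h=4.25 from center) (area = (24/2)·4.918²·sin(360°/24) = 75.12 mm²); the cylinder at (14, 8.5): section is a regular 24-gon, circumradius r=11.5 (area = (24/2)·11.500²·sin(360°/24) = 410.75 mm²); the cube at (-3.5, 10) does not reach this height (z outside [12, 37]); the r=6 sphere at (16, 6.5) slices to a regular 24-gon of circumradius 4.235 (√(r²−h²) with h=4.25 from center) (area = (24/2)·4.235²·sin(360°/24) = 55.71 mm²); Merging all regions: the regions partially overlap — summed areas 541.58 mm² minus the doubly-counted overlap 55.71 mm² gives 485.87 mm² — area = 485.87 mm². So its area = 485.87 mm². Layer 43 is larger (485.87 vs 9.90 mm²).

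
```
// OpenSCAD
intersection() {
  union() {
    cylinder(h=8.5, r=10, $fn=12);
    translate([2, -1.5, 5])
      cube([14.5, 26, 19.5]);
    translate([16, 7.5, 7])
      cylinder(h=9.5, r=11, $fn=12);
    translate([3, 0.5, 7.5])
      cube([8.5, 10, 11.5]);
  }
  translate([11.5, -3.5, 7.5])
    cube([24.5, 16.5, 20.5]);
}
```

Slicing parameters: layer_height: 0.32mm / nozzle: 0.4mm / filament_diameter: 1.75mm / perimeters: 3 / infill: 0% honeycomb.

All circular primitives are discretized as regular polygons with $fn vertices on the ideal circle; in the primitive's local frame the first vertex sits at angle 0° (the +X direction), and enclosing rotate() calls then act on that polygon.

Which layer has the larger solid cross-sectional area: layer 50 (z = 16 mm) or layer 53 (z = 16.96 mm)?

Layer 50 (z = 16): the cylinder does not reach this height (z outside [0, 8.5]); the cube at (2, -1.5) (footprint 14.5×26) is included at this height (area 377.00 mm²); the r=11 cylinder at (16, 7.5) contributes a regular 12-gon of circumradius 11 (area = (12/2)·11.000²·sin(360°/12) = 363.00 mm²); the cube at (3, 0.5) is present — its section is the full 8.5×10 rectangle (area 85.00 mm²); Merging all regions: the regions partially overlap — summed areas 825.00 mm² minus the doubly-counted overlap 269.38 mm² gives 555.62 mm² — area = 555.62 mm²; the 24.5×16.5 cube at (11.5, -3.5) contributes its full rectangle (area 404.25 mm²); After intersecting: the 24.5×16.5 cube at (11.5, -3.5) partially overlaps that combined region; clipping to the common part keeps 218.73 mm² — area = 218.73 mm². So its area = 218.73 mm². Layer 53 (z = 16.96): the cylinder is not intersected at this z (z outside [0, 8.5]); the 14.5×26 cube at (2, -1.5) contributes its full rectangle (area 377.00 mm²); the cylinder at (16, 7.5) is absent (z outside [7, 16.5]); the cube at (3, 0.5) is present — its section is the full 8.5×10 rectangle (area 85.00 mm²); Merging all regions: the 8.5×10 cube at (3, 0.5) lies entirely inside the 14.5×26 cube at (2, -1.5), so the union is just the 14.5×26 cube at (2, -1.5) — area = 377.00 mm²; the 24.5×16.5 cube at (11.5, -3.5) contributes its full rectangle (area 404.25 mm²); Keeping only the common overlap: the 24.5×16.5 cube at (11.5, -3.5) partially overlaps the result so far; clipping to the common part keeps 72.50 mm² — area = 72.50 mm². So its area = 72.50 mm². Layer 50 is larger (218.73 vs 72.50 mm²).

layer 50 (z = 16 mm)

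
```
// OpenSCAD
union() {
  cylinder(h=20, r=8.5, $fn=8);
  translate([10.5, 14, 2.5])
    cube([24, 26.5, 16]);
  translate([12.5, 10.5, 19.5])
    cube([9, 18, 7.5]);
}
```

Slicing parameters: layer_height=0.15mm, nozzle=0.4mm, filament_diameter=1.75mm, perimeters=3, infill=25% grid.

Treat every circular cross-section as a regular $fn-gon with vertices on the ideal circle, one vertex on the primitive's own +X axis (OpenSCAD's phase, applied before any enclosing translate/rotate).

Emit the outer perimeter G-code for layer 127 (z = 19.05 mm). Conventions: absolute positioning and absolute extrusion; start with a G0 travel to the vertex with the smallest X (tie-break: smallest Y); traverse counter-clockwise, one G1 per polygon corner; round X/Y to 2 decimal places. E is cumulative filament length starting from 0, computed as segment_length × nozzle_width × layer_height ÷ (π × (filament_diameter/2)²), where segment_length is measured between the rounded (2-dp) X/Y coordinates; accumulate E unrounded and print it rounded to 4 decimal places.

At z = 19.05 mm: the cylinder: section is a regular 8-gon, circumradius r=8.5; the cube at (10.5, 14) does not reach this height (z outside [2.5, 18.5]); the cube at (12.5, 10.5) does not reach this height (z outside [19.5, 27]); Merging all regions: only the r=8.5 cylinder is present, so the union is just that shape — 1 connected region. The outline is a single polygon with 8 vertices. Extrusion per mm of travel: 0.4 × 0.15 / (π × 0.875²) = 0.024945. Accumulating E over each segment gives final E = 1.2982.

G0 X-8.50 Y0.00 Z19.05
G1 X-6.01 Y-6.01 E0.1623
G1 X0.00 Y-8.50 E0.3246
G1 X6.01 Y-6.01 E0.4868
G1 X8.50 Y0.00 E0.6491
G1 X6.01 Y6.01 E0.8114
G1 X0.00 Y8.50 E0.9737
G1 X-6.01 Y6.01 E1.1359
G1 X-8.50 Y0.00 E1.2982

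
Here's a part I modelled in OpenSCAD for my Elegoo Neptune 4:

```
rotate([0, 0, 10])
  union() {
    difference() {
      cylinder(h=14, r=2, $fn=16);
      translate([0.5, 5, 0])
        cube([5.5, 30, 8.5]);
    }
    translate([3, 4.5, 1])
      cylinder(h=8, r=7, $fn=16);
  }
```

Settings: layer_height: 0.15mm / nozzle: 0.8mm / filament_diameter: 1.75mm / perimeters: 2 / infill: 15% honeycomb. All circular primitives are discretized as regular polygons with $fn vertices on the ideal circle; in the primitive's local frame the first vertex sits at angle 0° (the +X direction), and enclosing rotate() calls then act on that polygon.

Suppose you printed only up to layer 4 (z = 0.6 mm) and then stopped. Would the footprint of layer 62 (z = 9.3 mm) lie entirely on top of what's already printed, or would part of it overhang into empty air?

entirely on top

Compare the two slices. At z = 0.6: the r=2 cylinder contributes a regular 16-gon of circumradius 2 (area = (16/2)·2.000²·sin(360°/16) = 12.25 mm²); the cube at (0.5, 5) is present — its section is the full 5.5×30 rectangle (area 165.00 mm²); Taking the first minus the rest: starting from the r=2 cylinder (12.25 mm²), the 5.5×30 cube at (0.5, 5) misses the remaining region (no effect) — area = 12.25 mm²; the cylinder at (3, 4.5) is absent (z outside [1, 9]); Merging all regions: only that combined region is present, so the union is just that shape — area = 12.25 mm²; (whole slice rotated 10° about Z — lengths, areas and connectivity unchanged). At z = 9.3: the cylinder: section is a regular 16-gon, circumradius r=2 (area = (16/2)·2.000²·sin(360°/16) = 12.25 mm²); the cube at (0.5, 5) is absent (z outside [0, 8.5]); After the difference (first − rest): none of the subtracted shapes is present at this height, so the r=2 cylinder is unchanged — area = 12.25 mm²; the cylinder at (3, 4.5) does not reach this height (z outside [1, 9]); Merging all regions: only that combined region is present, so the union is just that shape — area = 12.25 mm²; (rotated 10° about Z; rotation is an isometry so areas/perimeters/island counts are preserved). Checking containment: the cross-section at z = 9.3 is a subset of the cross-section at z = 0.6.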